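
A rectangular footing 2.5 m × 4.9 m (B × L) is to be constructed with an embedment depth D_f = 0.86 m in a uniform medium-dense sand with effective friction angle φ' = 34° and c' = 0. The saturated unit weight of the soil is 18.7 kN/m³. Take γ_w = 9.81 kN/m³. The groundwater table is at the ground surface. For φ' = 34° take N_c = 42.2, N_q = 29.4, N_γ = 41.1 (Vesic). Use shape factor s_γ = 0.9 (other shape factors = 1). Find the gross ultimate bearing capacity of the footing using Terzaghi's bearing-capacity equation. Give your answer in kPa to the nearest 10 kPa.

q_ult ≈ 640 kPa

Water table at ground surface, so effective unit weight γ' = 18.7 − 9.81 = 8.89 kN/m³ is used throughout; overburden q = 8.89 × 0.86 = 7.6454 kPa; the same γ' applies in the ½γBN_γ term.
Surcharge term q·N_q = 7.6454 × 29.4 = 224.77 kPa; self-weight term 0.5·γ·B·N_γ·s_γ = 0.5 × 8.89 × 2.5 × 41.1 × 0.9 = 411.05 kPa.
q_ult = 224.77 + 411.05 = 635.83 kPa.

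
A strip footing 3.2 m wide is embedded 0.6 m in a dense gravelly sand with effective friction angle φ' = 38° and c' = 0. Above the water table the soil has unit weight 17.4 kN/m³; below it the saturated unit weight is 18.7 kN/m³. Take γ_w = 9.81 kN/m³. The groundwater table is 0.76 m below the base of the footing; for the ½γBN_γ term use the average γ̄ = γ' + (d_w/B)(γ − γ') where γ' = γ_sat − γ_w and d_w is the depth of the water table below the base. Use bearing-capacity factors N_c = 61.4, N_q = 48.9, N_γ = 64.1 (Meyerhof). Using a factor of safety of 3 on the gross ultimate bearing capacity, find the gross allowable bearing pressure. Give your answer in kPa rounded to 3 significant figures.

Effective surcharge at the founding depth q = γ·D_f = 17.4 × 0.6 = 10.44 kPa.
With d_w = 0.76 m < B, γ̄ = 8.89 + (0.76/3.2) × (17.4 − 8.89) = 10.911 kN/m³.
q_ult = q·N_q + 0.5·γ·B·N_γ
     = 10.44 × 48.9 + 0.5 × 10.911 × 3.2 × 64.1
     = 510.52 + 1119 = 1629.6 kPa.
q_all = 1629.6 / 3 = 543.19 kPa.

q_all ≈ 543 kPa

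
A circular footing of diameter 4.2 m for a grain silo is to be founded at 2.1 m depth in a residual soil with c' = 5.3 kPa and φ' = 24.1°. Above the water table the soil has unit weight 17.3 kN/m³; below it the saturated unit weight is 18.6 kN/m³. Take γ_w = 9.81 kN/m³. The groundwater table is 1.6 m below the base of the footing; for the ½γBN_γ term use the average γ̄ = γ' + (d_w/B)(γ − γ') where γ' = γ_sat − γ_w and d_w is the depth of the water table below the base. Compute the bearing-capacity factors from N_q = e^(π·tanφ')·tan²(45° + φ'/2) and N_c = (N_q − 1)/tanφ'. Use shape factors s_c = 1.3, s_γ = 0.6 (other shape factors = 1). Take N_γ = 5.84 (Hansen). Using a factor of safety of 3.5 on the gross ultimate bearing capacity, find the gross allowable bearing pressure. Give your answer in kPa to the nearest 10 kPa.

N_q = e^(π·tan24.1°)·tan²(57.05°) = 9.7; N_c = (N_q − 1)/tanφ' = 19.46.
Overburden at base level: q = 17.3 × 2.1 = 36.33 kPa.
The water table is 1.6 m below the base (< B = 4.2 m), so the ½γBN_γ term uses γ̄ = γ' + (d_w/B)(γ − γ') = 8.79 + (1.6/4.2)(17.3 − 8.79) = 12.032 kN/m³.
Cohesion term c·N_c·s_c = 5.3 × 19.458 × 1.3 = 134.06 kPa; surcharge term q·N_q = 36.33 × 9.7038 = 352.54 kPa; self-weight term 0.5·γ·B·N_γ·s_γ = 0.5 × 12.032 × 4.2 × 5.84 × 0.6 = 88.536 kPa.
q_ult = 134.06 + 352.54 + 88.536 = 575.14 kPa.
q_all = 575.14 / 3.5 = 164.32 kPa.

q_all ≈ 160 kPa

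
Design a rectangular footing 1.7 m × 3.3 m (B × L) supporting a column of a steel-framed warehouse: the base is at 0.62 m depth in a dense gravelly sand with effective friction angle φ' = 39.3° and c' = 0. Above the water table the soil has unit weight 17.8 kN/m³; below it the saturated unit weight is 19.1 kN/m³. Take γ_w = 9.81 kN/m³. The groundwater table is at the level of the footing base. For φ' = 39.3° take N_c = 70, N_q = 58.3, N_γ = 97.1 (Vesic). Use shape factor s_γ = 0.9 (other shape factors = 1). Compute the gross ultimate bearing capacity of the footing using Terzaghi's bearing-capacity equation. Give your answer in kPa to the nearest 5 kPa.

q_ult ≈ 1335 kPa

q = γ·D_f = 17.8 × 0.62 = 11.036 kPa.
For the ½γBN_γ term take γ' = 19.1 − 9.81 = 9.29 kN/m³ (soil below base is submerged).
q·N_q = 11.036 × 58.3 = 643.4 kPa
0.5·γ·B·N_γ·s_γ = 0.5 × 9.29 × 1.7 × 97.1 × 0.9 = 690.08 kPa
q_ult = 643.4 + 690.08 = 1333.5 kPa.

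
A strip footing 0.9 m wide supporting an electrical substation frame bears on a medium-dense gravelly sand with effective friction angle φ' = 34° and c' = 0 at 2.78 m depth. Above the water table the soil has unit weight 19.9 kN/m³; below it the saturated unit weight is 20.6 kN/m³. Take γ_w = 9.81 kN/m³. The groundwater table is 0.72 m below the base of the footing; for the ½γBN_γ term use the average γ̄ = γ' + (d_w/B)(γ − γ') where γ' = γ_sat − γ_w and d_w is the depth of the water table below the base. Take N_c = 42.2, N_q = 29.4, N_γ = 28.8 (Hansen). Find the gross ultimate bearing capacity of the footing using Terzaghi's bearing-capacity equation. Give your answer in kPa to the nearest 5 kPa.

Overburden at base level: q = 19.9 × 2.78 = 55.322 kPa.
The water table is 0.72 m below the base (< B = 0.9 m), so the ½γBN_γ term uses γ̄ = γ' + (d_w/B)(γ − γ') = 10.79 + (0.72/0.9)(19.9 − 10.79) = 18.078 kN/m³.
Surcharge term q·N_q = 55.322 × 29.4 = 1626.5 kPa; self-weight term 0.5·γ·B·N_γ = 0.5 × 18.078 × 0.9 × 28.8 = 234.29 kPa.
q_ult = 1626.5 + 234.29 = 1860.8 kPa.

q_ult ≈ 1860 kPa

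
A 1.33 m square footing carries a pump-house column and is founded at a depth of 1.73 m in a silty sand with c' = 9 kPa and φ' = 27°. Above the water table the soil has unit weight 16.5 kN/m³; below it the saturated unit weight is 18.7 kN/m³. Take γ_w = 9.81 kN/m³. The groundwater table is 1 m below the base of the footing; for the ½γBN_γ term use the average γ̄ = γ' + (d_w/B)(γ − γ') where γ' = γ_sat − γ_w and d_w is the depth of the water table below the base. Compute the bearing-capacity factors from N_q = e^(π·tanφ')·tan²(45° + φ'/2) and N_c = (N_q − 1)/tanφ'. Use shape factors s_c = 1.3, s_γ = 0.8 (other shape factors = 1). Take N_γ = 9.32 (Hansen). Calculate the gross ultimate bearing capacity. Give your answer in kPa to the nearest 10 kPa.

q_ult ≈ 730 kPa

tan27° = 0.5095, so N_q = e^(π×0.5095)·tan²(58.5°) = 4.957 × 2.663 = 13.2.
N_c = (13.2 − 1)/tan27° = 23.94.
q = γ·D_f = 16.5 × 1.73 = 28.545 kPa.
γ' = 8.89 kN/m³; averaging over the depth B below the base, γ̄ = γ' + (d_w/B)(γ − γ') = 14.612 kN/m³.
c·N_c·s_c = 9 × 23.942 × 1.3 = 280.12 kPa
q·N_q = 28.545 × 13.199 = 376.77 kPa
0.5·γ·B·N_γ·s_γ = 0.5 × 14.612 × 1.33 × 9.32 × 0.8 = 72.449 kPa
q_ult = 280.12 + 376.77 + 72.449 = 729.34 kPa.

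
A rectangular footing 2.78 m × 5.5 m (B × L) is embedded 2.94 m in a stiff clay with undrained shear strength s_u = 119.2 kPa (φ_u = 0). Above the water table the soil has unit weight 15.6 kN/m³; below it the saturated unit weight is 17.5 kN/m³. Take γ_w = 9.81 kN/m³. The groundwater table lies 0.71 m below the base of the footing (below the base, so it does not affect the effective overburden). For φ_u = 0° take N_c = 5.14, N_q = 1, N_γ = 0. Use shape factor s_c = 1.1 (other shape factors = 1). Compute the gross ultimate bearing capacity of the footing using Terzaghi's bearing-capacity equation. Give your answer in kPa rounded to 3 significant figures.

Overburden at base level: q = 15.6 × 2.94 = 45.864 kPa.
Cohesion term c·N_c·s_c = 119.2 × 5.14 × 1.1 = 673.96 kPa; surcharge term q·N_q = 45.864 × 1 = 45.864 kPa.
q_ult = 673.96 + 45.864 = 719.82 kPa.

q_ult ≈ 720 kPa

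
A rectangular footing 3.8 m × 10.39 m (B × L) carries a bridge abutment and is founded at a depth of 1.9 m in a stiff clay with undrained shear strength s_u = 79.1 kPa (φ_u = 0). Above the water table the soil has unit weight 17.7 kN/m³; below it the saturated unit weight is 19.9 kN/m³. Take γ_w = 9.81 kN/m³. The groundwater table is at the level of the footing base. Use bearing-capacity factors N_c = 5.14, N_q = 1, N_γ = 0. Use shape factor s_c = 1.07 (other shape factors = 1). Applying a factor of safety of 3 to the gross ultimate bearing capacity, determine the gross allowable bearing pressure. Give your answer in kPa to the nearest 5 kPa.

Overburden at base level: q = 17.7 × 1.9 = 33.63 kPa.
Cohesion term c·N_c·s_c = 79.1 × 5.14 × 1.07 = 435.03 kPa; surcharge term q·N_q = 33.63 × 1 = 33.63 kPa.
q_ult = 435.03 + 33.63 = 468.66 kPa.
q_all = q_ult / FS = 468.66 / 3 = 156.22 kPa.

q_all ≈ 155 kPa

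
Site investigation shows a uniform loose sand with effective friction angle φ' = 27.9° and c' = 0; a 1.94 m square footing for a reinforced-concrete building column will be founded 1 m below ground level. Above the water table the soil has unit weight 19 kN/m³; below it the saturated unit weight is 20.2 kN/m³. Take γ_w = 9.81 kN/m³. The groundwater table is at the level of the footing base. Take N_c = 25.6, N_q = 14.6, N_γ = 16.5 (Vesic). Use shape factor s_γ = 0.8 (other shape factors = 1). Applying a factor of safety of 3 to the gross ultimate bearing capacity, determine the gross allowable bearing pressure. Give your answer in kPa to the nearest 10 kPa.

q_all ≈ 140 kPa

Overburden at base level: q = 19 × 1 = 19 kPa.
Below the base the soil is submerged, so the ½γBN_γ term uses γ' = 20.2 − 9.81 = 10.39 kN/m³.
Surcharge term q·N_q = 19 × 14.6 = 277.4 kPa; self-weight term 0.5·γ·B·N_γ·s_γ = 0.5 × 10.39 × 1.94 × 16.5 × 0.8 = 133.03 kPa.
q_ult = 277.4 + 133.03 = 410.43 kPa.
q_all = q_ult / FS = 410.43 / 3 = 136.81 kPa.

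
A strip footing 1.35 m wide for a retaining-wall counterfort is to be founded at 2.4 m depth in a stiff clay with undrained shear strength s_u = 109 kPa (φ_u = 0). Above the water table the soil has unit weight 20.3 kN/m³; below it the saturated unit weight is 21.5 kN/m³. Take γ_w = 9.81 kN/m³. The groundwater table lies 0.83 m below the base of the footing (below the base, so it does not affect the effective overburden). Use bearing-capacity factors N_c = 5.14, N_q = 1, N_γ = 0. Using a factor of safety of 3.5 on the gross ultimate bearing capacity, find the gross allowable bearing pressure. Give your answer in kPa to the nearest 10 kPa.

q_all ≈ 170 kPa

Effective surcharge at the founding depth q = γ·D_f = 20.3 × 2.4 = 48.72 kPa.
q_ult = c·N_c + q·N_q
     = 109 × 5.14 + 48.72 × 1
     = 560.26 + 48.72 = 608.98 kPa.
q_all = 608.98 / 3.5 = 173.99 kPa.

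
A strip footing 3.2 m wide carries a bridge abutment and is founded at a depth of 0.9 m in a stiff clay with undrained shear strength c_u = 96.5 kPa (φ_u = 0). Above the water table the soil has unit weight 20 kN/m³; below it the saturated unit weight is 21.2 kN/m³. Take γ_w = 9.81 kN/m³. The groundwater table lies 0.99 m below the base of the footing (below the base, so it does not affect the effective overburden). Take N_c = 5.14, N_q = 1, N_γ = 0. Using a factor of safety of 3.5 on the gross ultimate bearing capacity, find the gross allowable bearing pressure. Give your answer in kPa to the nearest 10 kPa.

q = γ·D_f = 20 × 0.9 = 18 kPa.
c·N_c = 96.5 × 5.14 = 496.01 kPa
q·N_q = 18 × 1 = 18 kPa
q_ult = 496.01 + 18 = 514.01 kPa.
q_all = 514.01 / 3.5 = 146.86 kPa.

q_all ≈ 150 kPa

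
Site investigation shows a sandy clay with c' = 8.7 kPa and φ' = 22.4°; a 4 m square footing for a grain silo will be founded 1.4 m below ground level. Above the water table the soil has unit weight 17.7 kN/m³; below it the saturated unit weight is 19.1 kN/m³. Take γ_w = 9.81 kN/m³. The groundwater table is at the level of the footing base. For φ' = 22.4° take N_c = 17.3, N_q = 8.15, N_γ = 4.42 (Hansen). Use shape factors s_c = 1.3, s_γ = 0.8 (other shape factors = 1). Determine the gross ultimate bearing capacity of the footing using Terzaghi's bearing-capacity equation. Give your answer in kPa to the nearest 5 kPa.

q_ult ≈ 465 kPa

q = γ·D_f = 17.7 × 1.4 = 24.78 kPa.
For the ½γBN_γ term take γ' = 19.1 − 9.81 = 9.29 kN/m³ (soil below base is submerged).
c·N_c·s_c = 8.7 × 17.3 × 1.3 = 195.66 kPa
q·N_q = 24.78 × 8.15 = 201.96 kPa
0.5·γ·B·N_γ·s_γ = 0.5 × 9.29 × 4 × 4.42 × 0.8 = 65.699 kPa
q_ult = 195.66 + 201.96 + 65.699 = 463.32 kPa.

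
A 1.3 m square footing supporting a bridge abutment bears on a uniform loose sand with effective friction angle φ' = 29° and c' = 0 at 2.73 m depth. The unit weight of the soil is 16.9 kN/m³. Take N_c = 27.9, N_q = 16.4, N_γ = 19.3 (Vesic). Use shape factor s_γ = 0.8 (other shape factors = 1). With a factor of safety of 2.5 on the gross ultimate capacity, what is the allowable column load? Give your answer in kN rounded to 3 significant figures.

Effective surcharge at the founding depth q = γ·D_f = 16.9 × 2.73 = 46.137 kPa.
q_ult = q·N_q + 0.5·γ·B·N_γ·s_γ
     = 46.137 × 16.4 + 0.5 × 16.9 × 1.3 × 19.3 × 0.8
     = 756.65 + 169.61 = 926.26 kPa.
Gross allowable pressure q_all = 926.26 / 2.5 = 370.5 kPa.
Footing area = 1.69 m², so allowable column load = 370.5 × 1.69 = 626.15 kN.

P_all ≈ 626 kN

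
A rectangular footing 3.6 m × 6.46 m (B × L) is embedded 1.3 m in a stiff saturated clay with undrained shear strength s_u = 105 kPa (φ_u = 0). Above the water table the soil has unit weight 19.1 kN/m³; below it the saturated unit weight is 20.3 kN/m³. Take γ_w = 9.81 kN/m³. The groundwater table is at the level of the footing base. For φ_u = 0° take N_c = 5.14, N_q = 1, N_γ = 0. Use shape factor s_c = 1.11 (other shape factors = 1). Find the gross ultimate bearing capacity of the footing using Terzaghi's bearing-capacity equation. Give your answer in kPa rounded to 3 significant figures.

Overburden at base level: q = 19.1 × 1.3 = 24.83 kPa.
Cohesion term c·N_c·s_c = 105 × 5.14 × 1.11 = 599.07 kPa; surcharge term q·N_q = 24.83 × 1 = 24.83 kPa.
q_ult = 599.07 + 24.83 = 623.9 kPa.

q_ult ≈ 624 kPa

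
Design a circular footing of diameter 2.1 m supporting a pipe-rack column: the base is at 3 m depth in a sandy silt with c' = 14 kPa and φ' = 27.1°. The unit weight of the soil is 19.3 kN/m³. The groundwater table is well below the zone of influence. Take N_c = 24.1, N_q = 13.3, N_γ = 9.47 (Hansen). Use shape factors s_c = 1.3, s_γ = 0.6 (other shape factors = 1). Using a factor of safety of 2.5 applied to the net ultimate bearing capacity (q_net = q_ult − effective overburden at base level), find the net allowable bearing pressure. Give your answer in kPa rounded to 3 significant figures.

Overburden at base level: q = 19.3 × 3 = 57.9 kPa.
Cohesion term c·N_c·s_c = 14 × 24.1 × 1.3 = 438.62 kPa; surcharge term q·N_q = 57.9 × 13.3 = 770.07 kPa; self-weight term 0.5·γ·B·N_γ·s_γ = 0.5 × 19.3 × 2.1 × 9.47 × 0.6 = 115.15 kPa.
q_ult = 438.62 + 770.07 + 115.15 = 1323.8 kPa.
Net ultimate: q_net = 1323.8 − 57.9 = 1265.9 kPa.
q_all(net) = 1265.9 / 2.5 = 506.37 kPa.

q_all(net) ≈ 506 kPa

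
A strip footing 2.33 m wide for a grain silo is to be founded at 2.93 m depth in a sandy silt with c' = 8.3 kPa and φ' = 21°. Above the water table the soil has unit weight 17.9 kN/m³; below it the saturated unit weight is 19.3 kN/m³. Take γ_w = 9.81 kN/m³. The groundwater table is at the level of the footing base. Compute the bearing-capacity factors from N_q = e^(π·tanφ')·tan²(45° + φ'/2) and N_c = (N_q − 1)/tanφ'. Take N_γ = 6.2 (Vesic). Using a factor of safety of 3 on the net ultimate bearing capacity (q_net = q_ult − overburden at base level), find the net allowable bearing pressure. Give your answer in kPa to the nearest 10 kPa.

N_q = e^(π·tan21°)·tan²(55.5°) = 7.07; N_c = (N_q − 1)/tanφ' = 15.81.
Effective surcharge at the founding depth q = γ·D_f = 17.9 × 2.93 = 52.447 kPa.
The water table coincides with the base, so in the self-weight term γ → γ' = 9.49 kN/m³.
q_ult = c·N_c + q·N_q + 0.5·γ·B·N_γ
     = 8.3 × 15.815 + 52.447 × 7.0708 + 0.5 × 9.49 × 2.33 × 6.2
     = 131.26 + 370.84 + 68.546 = 570.65 kPa.
q_net = 570.65 − 52.447 = 518.2 kPa.
q_all(net) = 518.2 / 3 = 172.73 kPa.

q_all(net) ≈ 170 kPa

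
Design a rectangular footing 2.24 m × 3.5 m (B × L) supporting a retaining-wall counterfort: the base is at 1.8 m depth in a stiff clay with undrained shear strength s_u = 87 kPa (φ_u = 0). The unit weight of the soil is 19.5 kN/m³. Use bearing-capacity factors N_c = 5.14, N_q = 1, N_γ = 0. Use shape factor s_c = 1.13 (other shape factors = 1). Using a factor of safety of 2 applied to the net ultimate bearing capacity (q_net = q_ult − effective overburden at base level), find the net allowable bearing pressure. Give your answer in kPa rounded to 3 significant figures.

q_all(net) ≈ 253 kPa

Effective surcharge at the founding depth q = γ·D_f = 19.5 × 1.8 = 35.1 kPa.
q_ult = c·N_c·s_c + q·N_q
     = 87 × 5.14 × 1.13 + 35.1 × 1
     = 505.31 + 35.1 = 540.41 kPa.
Net ultimate: q_net = 540.41 − 35.1 = 505.31 kPa.
q_all(net) = 505.31 / 2 = 252.66 kPa.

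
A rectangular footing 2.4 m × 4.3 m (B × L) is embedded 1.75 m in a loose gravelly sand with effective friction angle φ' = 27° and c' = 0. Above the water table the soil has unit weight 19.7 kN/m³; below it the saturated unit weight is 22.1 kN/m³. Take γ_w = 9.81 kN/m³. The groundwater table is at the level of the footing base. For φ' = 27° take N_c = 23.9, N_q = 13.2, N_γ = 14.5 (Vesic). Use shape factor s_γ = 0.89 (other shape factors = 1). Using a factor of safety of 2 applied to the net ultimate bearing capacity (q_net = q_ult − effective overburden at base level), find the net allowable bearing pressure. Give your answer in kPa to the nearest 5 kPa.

q_all(net) ≈ 305 kPa

Overburden at base level: q = 19.7 × 1.75 = 34.475 kPa.
Below the base the soil is submerged, so the ½γBN_γ term uses γ' = 22.1 − 9.81 = 12.29 kN/m³.
Surcharge term q·N_q = 34.475 × 13.2 = 455.07 kPa; self-weight term 0.5·γ·B·N_γ·s_γ = 0.5 × 12.29 × 2.4 × 14.5 × 0.89 = 190.32 kPa.
q_ult = 455.07 + 190.32 = 645.39 kPa.
Net ultimate: q_net = 645.39 − 34.475 = 610.92 kPa.
q_all(net) = 610.92 / 2 = 305.46 kPa.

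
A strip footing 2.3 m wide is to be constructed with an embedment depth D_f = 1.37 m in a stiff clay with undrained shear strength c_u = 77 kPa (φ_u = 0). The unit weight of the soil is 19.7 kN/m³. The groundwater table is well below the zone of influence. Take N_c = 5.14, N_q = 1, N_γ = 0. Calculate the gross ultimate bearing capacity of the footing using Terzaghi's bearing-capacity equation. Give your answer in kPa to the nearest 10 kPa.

q_ult ≈ 420 kPa

q = γ·D_f = 19.7 × 1.37 = 26.989 kPa.
c·N_c = 77 × 5.14 = 395.78 kPa
q·N_q = 26.989 × 1 = 26.989 kPa
q_ult = 395.78 + 26.989 = 422.77 kPa.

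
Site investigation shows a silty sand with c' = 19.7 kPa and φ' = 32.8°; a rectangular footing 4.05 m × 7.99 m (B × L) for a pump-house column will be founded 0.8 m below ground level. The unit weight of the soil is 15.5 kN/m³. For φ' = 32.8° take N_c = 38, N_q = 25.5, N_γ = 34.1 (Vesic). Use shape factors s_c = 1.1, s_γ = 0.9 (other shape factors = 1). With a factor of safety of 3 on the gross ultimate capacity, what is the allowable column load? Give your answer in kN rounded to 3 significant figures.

q = γ·D_f = 15.5 × 0.8 = 12.4 kPa.
c·N_c·s_c = 19.7 × 38 × 1.1 = 823.46 kPa
q·N_q = 12.4 × 25.5 = 316.2 kPa
0.5·γ·B·N_γ·s_γ = 0.5 × 15.5 × 4.05 × 34.1 × 0.9 = 963.28 kPa
q_ult = 823.46 + 316.2 + 963.28 = 2102.9 kPa.
Gross allowable pressure q_all = 2102.9 / 3 = 700.98 kPa.
Footing area = 32.3595 m², so allowable column load = 700.98 × 32.3595 = 22683 kN.

P_all ≈ 22700 kN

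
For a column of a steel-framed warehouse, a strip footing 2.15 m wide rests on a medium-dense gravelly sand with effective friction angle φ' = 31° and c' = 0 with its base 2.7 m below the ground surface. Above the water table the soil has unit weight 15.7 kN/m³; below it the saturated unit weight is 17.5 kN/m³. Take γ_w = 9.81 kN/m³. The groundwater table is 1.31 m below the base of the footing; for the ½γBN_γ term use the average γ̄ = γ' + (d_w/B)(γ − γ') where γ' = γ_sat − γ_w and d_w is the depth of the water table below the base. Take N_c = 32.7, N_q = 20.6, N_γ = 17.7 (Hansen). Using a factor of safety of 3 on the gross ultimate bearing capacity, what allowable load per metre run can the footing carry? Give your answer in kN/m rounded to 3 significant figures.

≈ 797 kN/m

q = γ·D_f = 15.7 × 2.7 = 42.39 kPa.
γ' = 7.69 kN/m³; averaging over the depth B below the base, γ̄ = γ' + (d_w/B)(γ − γ') = 12.571 kN/m³.
q·N_q = 42.39 × 20.6 = 873.23 kPa
0.5·γ·B·N_γ = 0.5 × 12.571 × 2.15 × 17.7 = 239.19 kPa
q_ult = 873.23 + 239.19 = 1112.4 kPa.
Gross allowable pressure q_all = 1112.4 / 3 = 370.81 kPa.
Allowable wall load = q_all × B = 370.81 × 2.15 = 797.23 kN per metre run.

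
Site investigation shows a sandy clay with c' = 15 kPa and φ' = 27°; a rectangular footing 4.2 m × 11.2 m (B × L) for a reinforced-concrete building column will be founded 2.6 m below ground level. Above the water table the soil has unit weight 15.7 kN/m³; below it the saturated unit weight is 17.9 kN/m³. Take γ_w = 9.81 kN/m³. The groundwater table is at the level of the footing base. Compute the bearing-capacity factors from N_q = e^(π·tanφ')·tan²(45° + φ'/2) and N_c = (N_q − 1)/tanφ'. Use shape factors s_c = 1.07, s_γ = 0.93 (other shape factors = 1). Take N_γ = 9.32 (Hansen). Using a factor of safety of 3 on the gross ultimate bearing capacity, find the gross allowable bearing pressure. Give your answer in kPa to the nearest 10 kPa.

N_q = e^(π·tan27°)·tan²(58.5°) = 13.2; N_c = (N_q − 1)/tanφ' = 23.94.
Effective surcharge at the founding depth q = γ·D_f = 15.7 × 2.6 = 40.82 kPa.
The water table coincides with the base, so in the self-weight term γ → γ' = 8.09 kN/m³.
q_ult = c·N_c·s_c + q·N_q + 0.5·γ·B·N_γ·s_γ
     = 15 × 23.942 × 1.07 + 40.82 × 13.199 + 0.5 × 8.09 × 4.2 × 9.32 × 0.93
     = 384.27 + 538.79 + 147.25 = 1070.3 kPa.
q_all = 1070.3 / 3 = 356.77 kPa.

q_all ≈ 360 kPa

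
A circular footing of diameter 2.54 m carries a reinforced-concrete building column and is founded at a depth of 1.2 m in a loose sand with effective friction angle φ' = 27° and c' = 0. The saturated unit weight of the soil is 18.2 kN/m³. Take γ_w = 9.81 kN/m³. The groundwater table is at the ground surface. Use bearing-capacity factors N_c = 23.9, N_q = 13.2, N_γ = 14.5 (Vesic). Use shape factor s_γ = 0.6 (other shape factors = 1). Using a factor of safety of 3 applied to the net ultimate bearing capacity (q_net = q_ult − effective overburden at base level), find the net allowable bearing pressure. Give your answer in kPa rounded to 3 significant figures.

Water table at ground surface, so effective unit weight γ' = 18.2 − 9.81 = 8.39 kN/m³ is used throughout; overburden q = 8.39 × 1.2 = 10.068 kPa; the same γ' applies in the ½γBN_γ term.
Surcharge term q·N_q = 10.068 × 13.2 = 132.9 kPa; self-weight term 0.5·γ·B·N_γ·s_γ = 0.5 × 8.39 × 2.54 × 14.5 × 0.6 = 92.701 kPa.
q_ult = 132.9 + 92.701 = 225.6 kPa.
Net ultimate: q_net = 225.6 − 10.068 = 215.53 kPa.
q_all(net) = 215.53 / 3 = 71.844 kPa.

q_all(net) ≈ 71.8 kPa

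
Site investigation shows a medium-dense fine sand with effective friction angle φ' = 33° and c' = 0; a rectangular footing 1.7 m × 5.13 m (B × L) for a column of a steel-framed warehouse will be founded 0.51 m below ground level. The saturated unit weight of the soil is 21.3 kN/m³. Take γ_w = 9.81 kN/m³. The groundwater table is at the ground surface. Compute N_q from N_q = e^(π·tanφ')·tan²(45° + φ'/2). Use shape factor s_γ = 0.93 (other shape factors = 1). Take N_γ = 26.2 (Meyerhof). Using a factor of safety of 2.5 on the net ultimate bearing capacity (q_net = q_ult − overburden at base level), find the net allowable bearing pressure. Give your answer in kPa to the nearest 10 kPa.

q_all(net) ≈ 150 kPa

N_q = e^(π·tan33°)·tan²(61.5°) = 26.09.
γ' = 21.3 − 9.81 = 11.49 kN/m³ (submerged throughout). q = 11.49 × 0.51 = 5.8599 kPa; the same γ' applies in the ½γBN_γ term.
q·N_q = 5.8599 × 26.092 = 152.9 kPa
0.5·γ·B·N_γ·s_γ = 0.5 × 11.49 × 1.7 × 26.2 × 0.93 = 237.97 kPa
q_ult = 152.9 + 237.97 = 390.87 kPa.
q_net = 390.87 − 5.8599 = 385.01 kPa.
q_all(net) = 385.01 / 2.5 = 154 kPa.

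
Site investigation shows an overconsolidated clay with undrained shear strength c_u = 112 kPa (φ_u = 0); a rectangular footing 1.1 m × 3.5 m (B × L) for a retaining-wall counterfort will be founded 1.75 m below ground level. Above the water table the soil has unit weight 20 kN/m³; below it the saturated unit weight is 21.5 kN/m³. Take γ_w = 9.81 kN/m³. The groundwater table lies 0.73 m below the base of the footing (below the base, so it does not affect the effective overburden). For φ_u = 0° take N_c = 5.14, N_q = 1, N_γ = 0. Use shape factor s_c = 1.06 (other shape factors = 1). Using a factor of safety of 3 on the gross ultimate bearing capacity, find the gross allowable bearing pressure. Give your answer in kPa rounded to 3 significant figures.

Effective surcharge at the founding depth q = γ·D_f = 20 × 1.75 = 35 kPa.
q_ult = c·N_c·s_c + q·N_q
     = 112 × 5.14 × 1.06 + 35 × 1
     = 610.22 + 35 = 645.22 kPa.
q_all = 645.22 / 3 = 215.07 kPa.

q_all ≈ 215 kPa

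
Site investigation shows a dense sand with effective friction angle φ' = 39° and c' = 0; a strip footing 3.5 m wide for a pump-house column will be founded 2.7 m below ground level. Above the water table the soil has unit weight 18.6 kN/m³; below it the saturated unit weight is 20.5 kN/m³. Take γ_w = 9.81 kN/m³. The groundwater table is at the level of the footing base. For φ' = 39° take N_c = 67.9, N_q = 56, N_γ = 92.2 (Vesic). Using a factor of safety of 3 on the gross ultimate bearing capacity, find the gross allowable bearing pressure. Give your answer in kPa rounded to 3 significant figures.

q_all ≈ 1510 kPa

q = γ·D_f = 18.6 × 2.7 = 50.22 kPa.
For the ½γBN_γ term take γ' = 20.5 − 9.81 = 10.69 kN/m³ (soil below base is submerged).
q·N_q = 50.22 × 56 = 2812.3 kPa
0.5·γ·B·N_γ = 0.5 × 10.69 × 3.5 × 92.2 = 1724.8 kPa
q_ult = 2812.3 + 1724.8 = 4537.2 kPa.
q_all = 4537.2 / 3 = 1512.4 kPa.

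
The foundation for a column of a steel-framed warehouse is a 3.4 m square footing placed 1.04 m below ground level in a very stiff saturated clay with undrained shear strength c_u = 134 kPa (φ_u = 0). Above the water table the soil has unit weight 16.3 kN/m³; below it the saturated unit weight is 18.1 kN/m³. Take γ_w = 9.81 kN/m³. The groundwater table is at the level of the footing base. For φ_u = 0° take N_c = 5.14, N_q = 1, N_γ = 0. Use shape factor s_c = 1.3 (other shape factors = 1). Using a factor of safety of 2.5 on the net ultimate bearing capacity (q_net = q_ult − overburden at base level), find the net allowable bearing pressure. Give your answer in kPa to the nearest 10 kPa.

q_all(net) ≈ 360 kPa

Effective surcharge at the founding depth q = γ·D_f = 16.3 × 1.04 = 16.952 kPa.
q_ult = c·N_c·s_c + q·N_q
     = 134 × 5.14 × 1.3 + 16.952 × 1
     = 895.39 + 16.952 = 912.34 kPa.
q_net = 912.34 − 16.952 = 895.39 kPa.
q_all(net) = 895.39 / 2.5 = 358.16 kPa.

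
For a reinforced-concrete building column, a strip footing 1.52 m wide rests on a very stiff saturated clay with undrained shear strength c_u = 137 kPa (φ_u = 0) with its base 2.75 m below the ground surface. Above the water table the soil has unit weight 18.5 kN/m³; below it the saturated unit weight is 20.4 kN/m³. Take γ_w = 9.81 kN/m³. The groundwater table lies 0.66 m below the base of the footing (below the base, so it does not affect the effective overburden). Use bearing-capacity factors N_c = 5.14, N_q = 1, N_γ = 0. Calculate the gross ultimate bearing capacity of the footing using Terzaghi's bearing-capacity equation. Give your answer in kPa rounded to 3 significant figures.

Effective surcharge at the founding depth q = γ·D_f = 18.5 × 2.75 = 50.875 kPa.
q_ult = c·N_c + q·N_q
     = 137 × 5.14 + 50.875 × 1
     = 704.18 + 50.875 = 755.05 kPa.

q_ult ≈ 755 kPa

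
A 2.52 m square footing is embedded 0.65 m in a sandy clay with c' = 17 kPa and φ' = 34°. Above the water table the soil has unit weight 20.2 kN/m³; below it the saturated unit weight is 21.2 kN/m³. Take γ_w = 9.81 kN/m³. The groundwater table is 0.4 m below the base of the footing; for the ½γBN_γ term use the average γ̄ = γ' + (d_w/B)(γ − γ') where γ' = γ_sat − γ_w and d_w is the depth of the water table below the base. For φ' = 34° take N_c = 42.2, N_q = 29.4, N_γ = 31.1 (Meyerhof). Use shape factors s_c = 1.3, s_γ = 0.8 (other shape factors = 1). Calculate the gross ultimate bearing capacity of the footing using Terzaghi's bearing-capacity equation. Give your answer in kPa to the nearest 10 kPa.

Effective surcharge at the founding depth q = γ·D_f = 20.2 × 0.65 = 13.13 kPa.
With d_w = 0.4 m < B, γ̄ = 11.39 + (0.4/2.52) × (20.2 − 11.39) = 12.788 kN/m³.
q_ult = c·N_c·s_c + q·N_q + 0.5·γ·B·N_γ·s_γ
     = 17 × 42.2 × 1.3 + 13.13 × 29.4 + 0.5 × 12.788 × 2.52 × 31.1 × 0.8
     = 932.62 + 386.02 + 400.9 = 1719.5 kPa.

q_ult ≈ 1720 kPa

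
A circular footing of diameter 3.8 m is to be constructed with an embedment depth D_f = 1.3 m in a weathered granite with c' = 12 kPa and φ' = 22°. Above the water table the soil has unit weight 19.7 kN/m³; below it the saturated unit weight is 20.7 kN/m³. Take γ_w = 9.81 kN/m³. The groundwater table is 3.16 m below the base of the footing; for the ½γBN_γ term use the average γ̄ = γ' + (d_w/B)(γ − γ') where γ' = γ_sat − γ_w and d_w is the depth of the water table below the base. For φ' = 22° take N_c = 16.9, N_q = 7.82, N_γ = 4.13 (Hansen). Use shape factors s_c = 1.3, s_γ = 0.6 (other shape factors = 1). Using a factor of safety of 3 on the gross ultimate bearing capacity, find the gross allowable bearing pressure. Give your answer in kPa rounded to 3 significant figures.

q_all ≈ 183 kPa

Effective surcharge at the founding depth q = γ·D_f = 19.7 × 1.3 = 25.61 kPa.
With d_w = 3.16 m < B, γ̄ = 10.89 + (3.16/3.8) × (19.7 − 10.89) = 18.216 kN/m³.
q_ult = c·N_c·s_c + q·N_q + 0.5·γ·B·N_γ·s_γ
     = 12 × 16.9 × 1.3 + 25.61 × 7.82 + 0.5 × 18.216 × 3.8 × 4.13 × 0.6
     = 263.64 + 200.27 + 85.766 = 549.68 kPa.
q_all = 549.68 / 3 = 183.23 kPa.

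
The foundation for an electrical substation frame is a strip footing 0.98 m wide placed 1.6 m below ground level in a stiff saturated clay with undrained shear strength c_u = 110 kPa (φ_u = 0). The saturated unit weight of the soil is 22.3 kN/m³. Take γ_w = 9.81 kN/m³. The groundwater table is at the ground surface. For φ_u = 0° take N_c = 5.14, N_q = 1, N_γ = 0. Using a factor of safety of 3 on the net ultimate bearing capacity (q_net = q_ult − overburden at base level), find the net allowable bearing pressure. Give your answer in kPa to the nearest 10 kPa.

q_all(net) ≈ 190 kPa

Water table at ground surface, so effective unit weight γ' = 22.3 − 9.81 = 12.49 kN/m³ is used throughout; overburden q = 12.49 × 1.6 = 19.984 kPa.
Cohesion term c·N_c = 110 × 5.14 = 565.4 kPa; surcharge term q·N_q = 19.984 × 1 = 19.984 kPa.
q_ult = 565.4 + 19.984 = 585.38 kPa.
q_net = 585.38 − 19.984 = 565.4 kPa.
q_all(net) = 565.4 / 3 = 188.47 kPa.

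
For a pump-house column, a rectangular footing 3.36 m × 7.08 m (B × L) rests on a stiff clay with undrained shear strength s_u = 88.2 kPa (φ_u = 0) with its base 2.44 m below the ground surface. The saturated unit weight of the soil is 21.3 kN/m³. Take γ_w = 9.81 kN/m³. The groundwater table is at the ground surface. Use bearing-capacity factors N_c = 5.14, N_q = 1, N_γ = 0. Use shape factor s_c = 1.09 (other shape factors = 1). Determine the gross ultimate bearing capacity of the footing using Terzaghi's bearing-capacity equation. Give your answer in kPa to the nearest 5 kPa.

q_ult ≈ 520 kPa

Water table at ground surface, so effective unit weight γ' = 21.3 − 9.81 = 11.49 kN/m³ is used throughout; overburden q = 11.49 × 2.44 = 28.036 kPa.
Cohesion term c·N_c·s_c = 88.2 × 5.14 × 1.09 = 494.15 kPa; surcharge term q·N_q = 28.036 × 1 = 28.036 kPa.
q_ult = 494.15 + 28.036 = 522.18 kPa.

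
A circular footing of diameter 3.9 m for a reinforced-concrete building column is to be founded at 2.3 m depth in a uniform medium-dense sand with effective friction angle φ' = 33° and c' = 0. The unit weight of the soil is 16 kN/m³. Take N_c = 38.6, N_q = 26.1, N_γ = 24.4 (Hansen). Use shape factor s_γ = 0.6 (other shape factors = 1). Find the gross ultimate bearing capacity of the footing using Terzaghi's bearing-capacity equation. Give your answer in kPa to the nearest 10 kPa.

q_ult ≈ 1420 kPa

Overburden at base level: q = 16 × 2.3 = 36.8 kPa.
Surcharge term q·N_q = 36.8 × 26.1 = 960.48 kPa; self-weight term 0.5·γ·B·N_γ·s_γ = 0.5 × 16 × 3.9 × 24.4 × 0.6 = 456.77 kPa.
q_ult = 960.48 + 456.77 = 1417.2 kPa.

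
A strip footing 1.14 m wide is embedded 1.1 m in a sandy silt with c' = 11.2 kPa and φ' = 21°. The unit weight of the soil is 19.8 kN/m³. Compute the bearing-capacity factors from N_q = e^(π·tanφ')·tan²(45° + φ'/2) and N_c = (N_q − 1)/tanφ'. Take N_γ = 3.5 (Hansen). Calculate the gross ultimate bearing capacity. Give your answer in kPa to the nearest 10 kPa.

tan21° = 0.3839, so N_q = e^(π×0.3839)·tan²(55.5°) = 3.34 × 2.117 = 7.07.
N_c = (7.07 − 1)/tan21° = 15.81.
Effective surcharge at the founding depth q = γ·D_f = 19.8 × 1.1 = 21.78 kPa.
q_ult = c·N_c + q·N_q + 0.5·γ·B·N_γ
     = 11.2 × 15.815 + 21.78 × 7.0708 + 0.5 × 19.8 × 1.14 × 3.5
     = 177.13 + 154 + 39.501 = 370.63 kPa.

q_ult ≈ 370 kPa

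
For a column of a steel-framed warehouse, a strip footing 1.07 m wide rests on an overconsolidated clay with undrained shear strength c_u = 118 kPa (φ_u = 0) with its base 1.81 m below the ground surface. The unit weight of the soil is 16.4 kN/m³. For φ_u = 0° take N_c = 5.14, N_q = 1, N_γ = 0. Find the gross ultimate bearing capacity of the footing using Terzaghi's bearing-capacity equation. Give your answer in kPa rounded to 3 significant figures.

q_ult ≈ 636 kPa

q = γ·D_f = 16.4 × 1.81 = 29.684 kPa.
c·N_c = 118 × 5.14 = 606.52 kPa
q·N_q = 29.684 × 1 = 29.684 kPa
q_ult = 606.52 + 29.684 = 636.2 kPa.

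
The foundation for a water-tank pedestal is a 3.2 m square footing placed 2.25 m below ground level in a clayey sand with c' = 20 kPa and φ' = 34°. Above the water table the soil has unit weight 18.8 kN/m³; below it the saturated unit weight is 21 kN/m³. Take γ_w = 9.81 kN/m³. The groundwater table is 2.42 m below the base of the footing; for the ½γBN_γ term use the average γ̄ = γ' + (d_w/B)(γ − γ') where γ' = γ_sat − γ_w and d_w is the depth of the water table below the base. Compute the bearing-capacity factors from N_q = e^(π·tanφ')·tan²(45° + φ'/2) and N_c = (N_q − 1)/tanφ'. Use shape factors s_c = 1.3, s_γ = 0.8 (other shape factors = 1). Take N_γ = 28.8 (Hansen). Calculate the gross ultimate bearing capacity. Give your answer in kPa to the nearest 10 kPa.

tan34° = 0.6745, so N_q = e^(π×0.6745)·tan²(62°) = 8.323 × 3.537 = 29.44.
N_c = (29.44 − 1)/tan34° = 42.16.
Overburden at base level: q = 18.8 × 2.25 = 42.3 kPa.
The water table is 2.42 m below the base (< B = 3.2 m), so the ½γBN_γ term uses γ̄ = γ' + (d_w/B)(γ − γ') = 11.19 + (2.42/3.2)(18.8 − 11.19) = 16.945 kN/m³.
Cohesion term c·N_c·s_c = 20 × 42.164 × 1.3 = 1096.3 kPa; surcharge term q·N_q = 42.3 × 29.44 = 1245.3 kPa; self-weight term 0.5·γ·B·N_γ·s_γ = 0.5 × 16.945 × 3.2 × 28.8 × 0.8 = 624.66 kPa.
q_ult = 1096.3 + 1245.3 + 624.66 = 2966.2 kPa.

q_ult ≈ 2970 kPa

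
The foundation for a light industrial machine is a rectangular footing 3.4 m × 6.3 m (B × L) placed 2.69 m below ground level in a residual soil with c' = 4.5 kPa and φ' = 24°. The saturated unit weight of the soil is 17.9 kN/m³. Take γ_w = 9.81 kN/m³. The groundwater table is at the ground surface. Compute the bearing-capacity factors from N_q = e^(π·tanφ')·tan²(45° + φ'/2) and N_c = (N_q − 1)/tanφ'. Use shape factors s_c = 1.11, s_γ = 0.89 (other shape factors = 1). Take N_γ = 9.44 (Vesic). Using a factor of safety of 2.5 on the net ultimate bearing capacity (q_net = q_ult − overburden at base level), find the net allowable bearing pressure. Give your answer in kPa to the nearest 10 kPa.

N_q = e^(π·tan24°)·tan²(57°) = 9.6; N_c = (N_q − 1)/tanφ' = 19.32.
γ' = 17.9 − 9.81 = 8.09 kN/m³ (submerged throughout). q = 8.09 × 2.69 = 21.762 kPa; the same γ' applies in the ½γBN_γ term.
c·N_c·s_c = 4.5 × 19.324 × 1.11 = 96.521 kPa
q·N_q = 21.762 × 9.6034 = 208.99 kPa
0.5·γ·B·N_γ·s_γ = 0.5 × 8.09 × 3.4 × 9.44 × 0.89 = 115.55 kPa
q_ult = 96.521 + 208.99 + 115.55 = 421.06 kPa.
q_net = 421.06 − 21.762 = 399.3 kPa.
q_all(net) = 399.3 / 2.5 = 159.72 kPa.

q_all(net) ≈ 160 kPa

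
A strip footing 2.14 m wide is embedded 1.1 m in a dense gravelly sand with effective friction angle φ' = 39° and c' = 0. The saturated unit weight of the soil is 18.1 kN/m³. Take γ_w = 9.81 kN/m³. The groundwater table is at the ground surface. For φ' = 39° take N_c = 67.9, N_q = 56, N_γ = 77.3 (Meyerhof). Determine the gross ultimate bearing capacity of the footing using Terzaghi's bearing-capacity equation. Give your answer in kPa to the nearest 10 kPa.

q_ult ≈ 1200 kPa

Water table at ground surface, so effective unit weight γ' = 18.1 − 9.81 = 8.29 kN/m³ is used throughout; overburden q = 8.29 × 1.1 = 9.119 kPa; the same γ' applies in the ½γBN_γ term.
Surcharge term q·N_q = 9.119 × 56 = 510.66 kPa; self-weight term 0.5·γ·B·N_γ = 0.5 × 8.29 × 2.14 × 77.3 = 685.67 kPa.
q_ult = 510.66 + 685.67 = 1196.3 kPa.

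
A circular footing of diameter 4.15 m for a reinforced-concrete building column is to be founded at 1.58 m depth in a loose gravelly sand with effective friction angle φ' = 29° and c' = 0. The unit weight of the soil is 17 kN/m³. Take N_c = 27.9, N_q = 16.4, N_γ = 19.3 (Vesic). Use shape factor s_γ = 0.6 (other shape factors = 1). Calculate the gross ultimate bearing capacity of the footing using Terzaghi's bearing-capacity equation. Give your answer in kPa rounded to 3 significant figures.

q_ult ≈ 849 kPa

Effective surcharge at the founding depth q = γ·D_f = 17 × 1.58 = 26.86 kPa.
q_ult = q·N_q + 0.5·γ·B·N_γ·s_γ
     = 26.86 × 16.4 + 0.5 × 17 × 4.15 × 19.3 × 0.6
     = 440.5 + 408.48 = 848.99 kPa.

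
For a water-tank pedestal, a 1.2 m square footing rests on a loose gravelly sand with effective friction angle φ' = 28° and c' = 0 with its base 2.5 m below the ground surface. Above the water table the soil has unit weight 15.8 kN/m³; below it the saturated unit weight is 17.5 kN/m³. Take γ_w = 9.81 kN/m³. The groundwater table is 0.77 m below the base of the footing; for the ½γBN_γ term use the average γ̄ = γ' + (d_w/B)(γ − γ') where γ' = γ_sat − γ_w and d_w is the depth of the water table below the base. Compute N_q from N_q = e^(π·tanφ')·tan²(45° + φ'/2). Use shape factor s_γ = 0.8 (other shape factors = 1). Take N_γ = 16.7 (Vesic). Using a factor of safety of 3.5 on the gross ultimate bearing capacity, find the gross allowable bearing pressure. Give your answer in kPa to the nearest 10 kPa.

N_q = e^(π·tan28°)·tan²(59°) = 14.72.
q = γ·D_f = 15.8 × 2.5 = 39.5 kPa.
γ' = 7.69 kN/m³; averaging over the depth B below the base, γ̄ = γ' + (d_w/B)(γ − γ') = 12.894 kN/m³.
q·N_q = 39.5 × 14.72 = 581.44 kPa
0.5·γ·B·N_γ·s_γ = 0.5 × 12.894 × 1.2 × 16.7 × 0.8 = 103.36 kPa
q_ult = 581.44 + 103.36 = 684.79 kPa.
q_all = 684.79 / 3.5 = 195.66 kPa.

q_all ≈ 200 kPa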